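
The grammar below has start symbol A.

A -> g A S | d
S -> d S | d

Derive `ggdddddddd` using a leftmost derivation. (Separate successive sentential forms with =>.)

A => gAS => ggASS => ggdSS => ggddSS => ggdddSS => ggddddS => ggdddddS => ggddddddS => ggdddddddS => ggdddddddd

A => gAS   [A -> g A S]
gAS => ggASS   [A -> g A S]
ggASS => ggdSS   [A -> d]
ggdSS => ggddSS   [S -> d S]
ggddSS => ggdddSS   [S -> d S]
ggdddSS => ggddddS   [S -> d]
ggddddS => ggdddddS   [S -> d S]
ggdddddS => ggddddddS   [S -> d S]
ggddddddS => ggdddddddS   [S -> d S]
ggdddddddS => ggdddddddd   [S -> d]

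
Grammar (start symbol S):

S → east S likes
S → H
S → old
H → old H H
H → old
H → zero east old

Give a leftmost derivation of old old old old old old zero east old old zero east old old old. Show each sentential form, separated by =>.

S => H => old H H => old old H H H => old old old H H H H => old old old old H H H H H => old old old old old H H H H H H => old old old old old old H H H H H => old old old old old old zero east old H H H H => old old old old old old zero east old old H H H => old old old old old old zero east old old zero east old H H => old old old old old old zero east old old zero east old old H => old old old old old old zero east old old zero east old old old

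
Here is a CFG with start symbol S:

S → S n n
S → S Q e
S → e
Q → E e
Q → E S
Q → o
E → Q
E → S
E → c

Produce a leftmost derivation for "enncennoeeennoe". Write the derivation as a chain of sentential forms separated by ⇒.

S ⇒ SQe ⇒ SnnQe ⇒ SQennQe ⇒ SnnQennQe ⇒ ennQennQe ⇒ ennEeennQe ⇒ ennQeennQe ⇒ ennESeennQe ⇒ enncSeennQe ⇒ enncSQeeennQe ⇒ enncSnnQeeennQe ⇒ enncennQeeennQe ⇒ enncennoeeennQe ⇒ enncennoeeennoe

S ⇒ SQe   [S → S Q e]
SQe ⇒ SnnQe   [S → S n n]
SnnQe ⇒ SQennQe   [S → S Q e]
SQennQe ⇒ SnnQennQe   [S → S n n]
SnnQennQe ⇒ ennQennQe   [S → e]
ennQennQe ⇒ ennEeennQe   [Q → E e]
ennEeennQe ⇒ ennQeennQe   [E → Q]
ennQeennQe ⇒ ennESeennQe   [Q → E S]
ennESeennQe ⇒ enncSeennQe   [E → c]
enncSeennQe ⇒ enncSQeeennQe   [S → S Q e]
enncSQeeennQe ⇒ enncSnnQeeennQe   [S → S n n]
enncSnnQeeennQe ⇒ enncennQeeennQe   [S → e]
enncennQeeennQe ⇒ enncennoeeennQe   [Q → o]
enncennoeeennQe ⇒ enncennoeeennoe   [Q → o]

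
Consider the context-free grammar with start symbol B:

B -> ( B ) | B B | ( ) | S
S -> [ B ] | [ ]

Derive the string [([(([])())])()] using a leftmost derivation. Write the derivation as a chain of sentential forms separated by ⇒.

B ⇒ S   [B -> S]
S ⇒ [B]   [S -> [ B ]]
[B] ⇒ [BB]   [B -> B B]
[BB] ⇒ [(B)B]   [B -> ( B )]
[(B)B] ⇒ [(S)B]   [B -> S]
[(S)B] ⇒ [([B])B]   [S -> [ B ]]
[([B])B] ⇒ [([(B)])B]   [B -> ( B )]
[([(B)])B] ⇒ [([(BB)])B]   [B -> B B]
[([(BB)])B] ⇒ [([((B)B)])B]   [B -> ( B )]
[([((B)B)])B] ⇒ [([((S)B)])B]   [B -> S]
[([((S)B)])B] ⇒ [([(([])B)])B]   [S -> [ ]]
[([(([])B)])B] ⇒ [([(([])())])B]   [B -> ( )]
[([(([])())])B] ⇒ [([(([])())])()]   [B -> ( )]

B⇒S⇒[B]⇒[BB]⇒[(B)B]⇒[(S)B]⇒[([B])B]⇒[([(B)])B]⇒[([(BB)])B]⇒[([((B)B)])B]⇒[([((S)B)])B]⇒[([(([])B)])B]⇒[([(([])())])B]⇒[([(([])())])()]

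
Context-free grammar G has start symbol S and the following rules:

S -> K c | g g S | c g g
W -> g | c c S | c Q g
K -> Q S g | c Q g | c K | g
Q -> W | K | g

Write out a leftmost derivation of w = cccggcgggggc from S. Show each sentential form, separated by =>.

S => Kc => cQgc => cWgc => ccQggc => ccKggc => ccQSgggc => ccKSgggc => cccQgSgggc => cccggSgggc => cccggcgggggc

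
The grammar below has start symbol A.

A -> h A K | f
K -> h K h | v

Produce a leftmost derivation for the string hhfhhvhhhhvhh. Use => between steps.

A=>hAK=>hhAKK=>hhfKK=>hhfhKhK=>hhfhhKhhK=>hhfhhvhhK=>hhfhhvhhhKh=>hhfhhvhhhhKhh=>hhfhhvhhhhvhh

A => hAK   [A -> h A K]
hAK => hhAKK   [A -> h A K]
hhAKK => hhfKK   [A -> f]
hhfKK => hhfhKhK   [K -> h K h]
hhfhKhK => hhfhhKhhK   [K -> h K h]
hhfhhKhhK => hhfhhvhhK   [K -> v]
hhfhhvhhK => hhfhhvhhhKh   [K -> h K h]
hhfhhvhhhKh => hhfhhvhhhhKhh   [K -> h K h]
hhfhhvhhhhKhh => hhfhhvhhhhvhh   [K -> v]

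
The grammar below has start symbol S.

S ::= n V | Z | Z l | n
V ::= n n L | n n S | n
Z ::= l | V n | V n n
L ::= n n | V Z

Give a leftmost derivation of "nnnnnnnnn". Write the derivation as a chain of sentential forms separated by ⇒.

S ⇒ Z ⇒ Vn ⇒ nnLn ⇒ nnVZn ⇒ nnnZn ⇒ nnnVnn ⇒ nnnnnLnn ⇒ nnnnnnnnn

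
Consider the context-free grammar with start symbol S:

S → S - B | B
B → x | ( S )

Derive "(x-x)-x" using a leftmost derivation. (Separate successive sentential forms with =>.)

S => S-B => B-B => (S)-B => (S-B)-B => (B-B)-B => (x-B)-B => (x-x)-B => (x-x)-x

S => S-B   [S → S - B]
S-B => B-B   [S → B]
B-B => (S)-B   [B → ( S )]
(S)-B => (S-B)-B   [S → S - B]
(S-B)-B => (B-B)-B   [S → B]
(B-B)-B => (x-B)-B   [B → x]
(x-B)-B => (x-x)-B   [B → x]
(x-x)-B => (x-x)-x   [B → x]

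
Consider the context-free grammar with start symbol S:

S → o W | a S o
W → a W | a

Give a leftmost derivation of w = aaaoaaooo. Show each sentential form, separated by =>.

S => aSo => aaSoo => aaaSooo => aaaoWooo => aaaoaWooo => aaaoaaooo

S => aSo   [S → a S o]
aSo => aaSoo   [S → a S o]
aaSoo => aaaSooo   [S → a S o]
aaaSooo => aaaoWooo   [S → o W]
aaaoWooo => aaaoaWooo   [W → a W]
aaaoaWooo => aaaoaaooo   [W → a]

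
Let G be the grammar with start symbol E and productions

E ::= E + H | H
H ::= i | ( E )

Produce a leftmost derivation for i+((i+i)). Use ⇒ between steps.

E⇒E+H⇒H+H⇒i+H⇒i+(E)⇒i+(H)⇒i+((E))⇒i+((E+H))⇒i+((H+H))⇒i+((i+H))⇒i+((i+i))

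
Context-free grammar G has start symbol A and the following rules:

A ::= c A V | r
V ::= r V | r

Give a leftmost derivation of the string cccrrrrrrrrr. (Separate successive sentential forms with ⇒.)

A⇒cAV⇒ccAVV⇒cccAVVV⇒cccrVVV⇒cccrrVVV⇒cccrrrVV⇒cccrrrrV⇒cccrrrrrV⇒cccrrrrrrV⇒cccrrrrrrrV⇒cccrrrrrrrrV⇒cccrrrrrrrrr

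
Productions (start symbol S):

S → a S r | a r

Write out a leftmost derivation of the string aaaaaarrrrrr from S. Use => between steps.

S => aSr => aaSrr => aaaSrrr => aaaaSrrrr => aaaaaSrrrrr => aaaaaarrrrrr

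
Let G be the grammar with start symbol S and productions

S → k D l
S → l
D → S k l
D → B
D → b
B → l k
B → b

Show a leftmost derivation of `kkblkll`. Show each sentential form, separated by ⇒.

S⇒kDl⇒kSkll⇒kkDlkll⇒kkBlkll⇒kkblkll

S ⇒ kDl   [S → k D l]
kDl ⇒ kSkll   [D → S k l]
kSkll ⇒ kkDlkll   [S → k D l]
kkDlkll ⇒ kkBlkll   [D → B]
kkBlkll ⇒ kkblkll   [B → b]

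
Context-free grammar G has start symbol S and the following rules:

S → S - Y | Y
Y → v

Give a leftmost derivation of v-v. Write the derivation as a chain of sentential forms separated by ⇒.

S⇒S-Y⇒Y-Y⇒v-Y⇒v-v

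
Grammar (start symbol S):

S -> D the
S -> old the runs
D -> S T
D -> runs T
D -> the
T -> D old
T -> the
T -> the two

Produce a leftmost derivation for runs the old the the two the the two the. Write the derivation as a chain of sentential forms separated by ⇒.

S ⇒ D the ⇒ S T the ⇒ D the T the ⇒ S T the T the ⇒ D the T the T the ⇒ runs T the T the T the ⇒ runs D old the T the T the ⇒ runs the old the T the T the ⇒ runs the old the the two the T the ⇒ runs the old the the two the the two the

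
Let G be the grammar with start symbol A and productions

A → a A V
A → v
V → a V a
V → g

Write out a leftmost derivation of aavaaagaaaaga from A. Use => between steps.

A=>aAV=>aaAVV=>aavVV=>aavaVaV=>aavaaVaaV=>aavaaaVaaaV=>aavaaagaaaV=>aavaaagaaaaVa=>aavaaagaaaaga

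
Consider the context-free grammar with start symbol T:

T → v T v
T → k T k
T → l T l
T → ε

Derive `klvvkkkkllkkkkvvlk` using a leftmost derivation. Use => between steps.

T => kTk => klTlk => klvTvlk => klvvTvvlk => klvvkTkvvlk => klvvkkTkkvvlk => klvvkkkTkkkvvlk => klvvkkkkTkkkkvvlk => klvvkkkklTlkkkkvvlk => klvvkkkkllkkkkvvlk

T => kTk   [T → k T k]
kTk => klTlk   [T → l T l]
klTlk => klvTvlk   [T → v T v]
klvTvlk => klvvTvvlk   [T → v T v]
klvvTvvlk => klvvkTkvvlk   [T → k T k]
klvvkTkvvlk => klvvkkTkkvvlk   [T → k T k]
klvvkkTkkvvlk => klvvkkkTkkkvvlk   [T → k T k]
klvvkkkTkkkvvlk => klvvkkkkTkkkkvvlk   [T → k T k]
klvvkkkkTkkkkvvlk => klvvkkkklTlkkkkvvlk   [T → l T l]
klvvkkkklTlkkkkvvlk => klvvkkkkllkkkkvvlk   [T → ε]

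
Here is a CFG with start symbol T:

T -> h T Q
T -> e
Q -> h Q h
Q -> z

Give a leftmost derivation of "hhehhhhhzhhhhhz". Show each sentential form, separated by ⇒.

T ⇒ hTQ   [T -> h T Q]
hTQ ⇒ hhTQQ   [T -> h T Q]
hhTQQ ⇒ hheQQ   [T -> e]
hheQQ ⇒ hhehQhQ   [Q -> h Q h]
hhehQhQ ⇒ hhehhQhhQ   [Q -> h Q h]
hhehhQhhQ ⇒ hhehhhQhhhQ   [Q -> h Q h]
hhehhhQhhhQ ⇒ hhehhhhQhhhhQ   [Q -> h Q h]
hhehhhhQhhhhQ ⇒ hhehhhhhQhhhhhQ   [Q -> h Q h]
hhehhhhhQhhhhhQ ⇒ hhehhhhhzhhhhhQ   [Q -> z]
hhehhhhhzhhhhhQ ⇒ hhehhhhhzhhhhhz   [Q -> z]

T ⇒ hTQ ⇒ hhTQQ ⇒ hheQQ ⇒ hhehQhQ ⇒ hhehhQhhQ ⇒ hhehhhQhhhQ ⇒ hhehhhhQhhhhQ ⇒ hhehhhhhQhhhhhQ ⇒ hhehhhhhzhhhhhQ ⇒ hhehhhhhzhhhhhz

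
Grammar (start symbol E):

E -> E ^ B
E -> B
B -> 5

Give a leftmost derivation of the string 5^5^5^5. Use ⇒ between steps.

E ⇒ E^B ⇒ E^B^B ⇒ E^B^B^B ⇒ B^B^B^B ⇒ 5^B^B^B ⇒ 5^5^B^B ⇒ 5^5^5^B ⇒ 5^5^5^5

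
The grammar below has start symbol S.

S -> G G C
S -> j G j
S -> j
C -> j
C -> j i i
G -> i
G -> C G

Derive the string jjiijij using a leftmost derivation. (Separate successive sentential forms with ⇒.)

S⇒jGj⇒jCGj⇒jjiiGj⇒jjiiCGj⇒jjiijGj⇒jjiijij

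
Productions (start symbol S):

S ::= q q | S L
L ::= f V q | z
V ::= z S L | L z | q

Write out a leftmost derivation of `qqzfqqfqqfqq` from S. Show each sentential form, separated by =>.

S => SL => SLL => SLLL => SLLLL => qqLLLL => qqzLLL => qqzfVqLL => qqzfqqLL => qqzfqqfVqL => qqzfqqfqqL => qqzfqqfqqfVq => qqzfqqfqqfqq

S => SL   [S ::= S L]
SL => SLL   [S ::= S L]
SLL => SLLL   [S ::= S L]
SLLL => SLLLL   [S ::= S L]
SLLLL => qqLLLL   [S ::= q q]
qqLLLL => qqzLLL   [L ::= z]
qqzLLL => qqzfVqLL   [L ::= f V q]
qqzfVqLL => qqzfqqLL   [V ::= q]
qqzfqqLL => qqzfqqfVqL   [L ::= f V q]
qqzfqqfVqL => qqzfqqfqqL   [V ::= q]
qqzfqqfqqL => qqzfqqfqqfVq   [L ::= f V q]
qqzfqqfqqfVq => qqzfqqfqqfqq   [V ::= q]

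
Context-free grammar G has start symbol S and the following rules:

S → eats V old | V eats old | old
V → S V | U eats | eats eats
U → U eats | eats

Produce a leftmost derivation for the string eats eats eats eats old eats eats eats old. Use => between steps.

S => V eats old   [S → V eats old]
V eats old => S V eats old   [V → S V]
S V eats old => eats V old V eats old   [S → eats V old]
eats V old V eats old => eats U eats old V eats old   [V → U eats]
eats U eats old V eats old => eats U eats eats old V eats old   [U → U eats]
eats U eats eats old V eats old => eats eats eats eats old V eats old   [U → eats]
eats eats eats eats old V eats old => eats eats eats eats old eats eats eats old   [V → eats eats]

S => V eats old => S V eats old => eats V old V eats old => eats U eats old V eats old => eats U eats eats old V eats old => eats eats eats eats old V eats old => eats eats eats eats old eats eats eats old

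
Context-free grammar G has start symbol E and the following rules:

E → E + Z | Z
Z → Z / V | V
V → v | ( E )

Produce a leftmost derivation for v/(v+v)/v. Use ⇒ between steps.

E ⇒ Z   [E → Z]
Z ⇒ Z/V   [Z → Z / V]
Z/V ⇒ Z/V/V   [Z → Z / V]
Z/V/V ⇒ V/V/V   [Z → V]
V/V/V ⇒ v/V/V   [V → v]
v/V/V ⇒ v/(E)/V   [V → ( E )]
v/(E)/V ⇒ v/(E+Z)/V   [E → E + Z]
v/(E+Z)/V ⇒ v/(Z+Z)/V   [E → Z]
v/(Z+Z)/V ⇒ v/(V+Z)/V   [Z → V]
v/(V+Z)/V ⇒ v/(v+Z)/V   [V → v]
v/(v+Z)/V ⇒ v/(v+V)/V   [Z → V]
v/(v+V)/V ⇒ v/(v+v)/V   [V → v]
v/(v+v)/V ⇒ v/(v+v)/v   [V → v]

E ⇒ Z ⇒ Z/V ⇒ Z/V/V ⇒ V/V/V ⇒ v/V/V ⇒ v/(E)/V ⇒ v/(E+Z)/V ⇒ v/(Z+Z)/V ⇒ v/(V+Z)/V ⇒ v/(v+Z)/V ⇒ v/(v+V)/V ⇒ v/(v+v)/V ⇒ v/(v+v)/v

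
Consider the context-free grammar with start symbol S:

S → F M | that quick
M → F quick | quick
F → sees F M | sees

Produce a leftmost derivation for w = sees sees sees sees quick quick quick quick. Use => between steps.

S => F M   [S → F M]
F M => sees F M M   [F → sees F M]
sees F M M => sees sees F M M M   [F → sees F M]
sees sees F M M M => sees sees sees F M M M M   [F → sees F M]
sees sees sees F M M M M => sees sees sees sees M M M M   [F → sees]
sees sees sees sees M M M M => sees sees sees sees quick M M M   [M → quick]
sees sees sees sees quick M M M => sees sees sees sees quick quick M M   [M → quick]
sees sees sees sees quick quick M M => sees sees sees sees quick quick quick M   [M → quick]
sees sees sees sees quick quick quick M => sees sees sees sees quick quick quick quick   [M → quick]

S => F M => sees F M M => sees sees F M M M => sees sees sees F M M M M => sees sees sees sees M M M M => sees sees sees sees quick M M M => sees sees sees sees quick quick M M => sees sees sees sees quick quick quick M => sees sees sees sees quick quick quick quick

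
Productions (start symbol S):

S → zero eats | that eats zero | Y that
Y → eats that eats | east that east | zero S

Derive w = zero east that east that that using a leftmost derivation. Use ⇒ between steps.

S ⇒ Y that   [S → Y that]
Y that ⇒ zero S that   [Y → zero S]
zero S that ⇒ zero Y that that   [S → Y that]
zero Y that that ⇒ zero east that east that that   [Y → east that east]

S ⇒ Y that ⇒ zero S that ⇒ zero Y that that ⇒ zero east that east that that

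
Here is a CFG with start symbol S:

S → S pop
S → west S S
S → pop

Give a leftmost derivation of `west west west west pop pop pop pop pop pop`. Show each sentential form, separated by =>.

S => west S S => west S pop S => west west S S pop S => west west west S S S pop S => west west west west S S S S pop S => west west west west pop S S S pop S => west west west west pop pop S S pop S => west west west west pop pop pop S pop S => west west west west pop pop pop pop pop S => west west west west pop pop pop pop pop pop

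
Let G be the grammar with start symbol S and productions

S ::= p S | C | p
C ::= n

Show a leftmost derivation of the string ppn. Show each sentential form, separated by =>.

S => pS   [S ::= p S]
pS => ppS   [S ::= p S]
ppS => ppC   [S ::= C]
ppC => ppn   [C ::= n]

S => pS => ppS => ppC => ppn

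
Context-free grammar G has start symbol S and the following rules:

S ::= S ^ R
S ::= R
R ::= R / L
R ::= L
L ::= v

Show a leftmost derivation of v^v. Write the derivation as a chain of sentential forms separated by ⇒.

S⇒S^R⇒R^R⇒L^R⇒v^R⇒v^L⇒v^v

S ⇒ S^R   [S ::= S ^ R]
S^R ⇒ R^R   [S ::= R]
R^R ⇒ L^R   [R ::= L]
L^R ⇒ v^R   [L ::= v]
v^R ⇒ v^L   [R ::= L]
v^L ⇒ v^v   [L ::= v]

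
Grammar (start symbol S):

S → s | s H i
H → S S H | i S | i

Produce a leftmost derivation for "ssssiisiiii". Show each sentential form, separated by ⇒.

S⇒sHi⇒sSSHi⇒ssSHi⇒sssHiHi⇒sssSSHiHi⇒ssssHiSHiHi⇒ssssiiSHiHi⇒ssssiisHiHi⇒ssssiisiiHi⇒ssssiisiiii

S ⇒ sHi   [S → s H i]
sHi ⇒ sSSHi   [H → S S H]
sSSHi ⇒ ssSHi   [S → s]
ssSHi ⇒ sssHiHi   [S → s H i]
sssHiHi ⇒ sssSSHiHi   [H → S S H]
sssSSHiHi ⇒ ssssHiSHiHi   [S → s H i]
ssssHiSHiHi ⇒ ssssiiSHiHi   [H → i]
ssssiiSHiHi ⇒ ssssiisHiHi   [S → s]
ssssiisHiHi ⇒ ssssiisiiHi   [H → i]
ssssiisiiHi ⇒ ssssiisiiii   [H → i]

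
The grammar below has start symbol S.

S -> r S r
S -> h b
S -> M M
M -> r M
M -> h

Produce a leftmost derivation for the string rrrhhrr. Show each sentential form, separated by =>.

S => rSr   [S -> r S r]
rSr => rrSrr   [S -> r S r]
rrSrr => rrMMrr   [S -> M M]
rrMMrr => rrrMMrr   [M -> r M]
rrrMMrr => rrrhMrr   [M -> h]
rrrhMrr => rrrhhrr   [M -> h]

S => rSr => rrSrr => rrMMrr => rrrMMrr => rrrhMrr => rrrhhrr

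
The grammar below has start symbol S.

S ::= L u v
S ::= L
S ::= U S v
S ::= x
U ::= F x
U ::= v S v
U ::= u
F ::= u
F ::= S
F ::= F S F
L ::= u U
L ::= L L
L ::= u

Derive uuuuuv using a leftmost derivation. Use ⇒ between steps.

S⇒Luv⇒LLuv⇒uULuv⇒uuLuv⇒uuLLuv⇒uuuLuv⇒uuuuuv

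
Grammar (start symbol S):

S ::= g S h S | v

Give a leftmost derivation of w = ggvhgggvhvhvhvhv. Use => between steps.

S=>gShS=>ggShShS=>ggvhShS=>ggvhgShShS=>ggvhggShShShS=>ggvhgggShShShShS=>ggvhgggvhShShShS=>ggvhgggvhvhShShS=>ggvhgggvhvhvhShS=>ggvhgggvhvhvhvhS=>ggvhgggvhvhvhvhv

S => gShS   [S ::= g S h S]
gShS => ggShShS   [S ::= g S h S]
ggShShS => ggvhShS   [S ::= v]
ggvhShS => ggvhgShShS   [S ::= g S h S]
ggvhgShShS => ggvhggShShShS   [S ::= g S h S]
ggvhggShShShS => ggvhgggShShShShS   [S ::= g S h S]
ggvhgggShShShShS => ggvhgggvhShShShS   [S ::= v]
ggvhgggvhShShShS => ggvhgggvhvhShShS   [S ::= v]
ggvhgggvhvhShShS => ggvhgggvhvhvhShS   [S ::= v]
ggvhgggvhvhvhShS => ggvhgggvhvhvhvhS   [S ::= v]
ggvhgggvhvhvhvhS => ggvhgggvhvhvhvhv   [S ::= v]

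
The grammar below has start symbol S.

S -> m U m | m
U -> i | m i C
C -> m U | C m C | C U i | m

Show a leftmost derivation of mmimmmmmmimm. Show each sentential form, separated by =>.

S => mUm => mmiCm => mmiCmCm => mmiCmCmCm => mmimmCmCm => mmimmmmCm => mmimmmmmUm => mmimmmmmmiCm => mmimmmmmmimm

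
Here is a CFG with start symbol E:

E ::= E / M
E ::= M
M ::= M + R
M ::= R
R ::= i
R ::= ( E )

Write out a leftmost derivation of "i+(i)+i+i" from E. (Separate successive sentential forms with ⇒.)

E ⇒ M   [E ::= M]
M ⇒ M+R   [M ::= M + R]
M+R ⇒ M+R+R   [M ::= M + R]
M+R+R ⇒ M+R+R+R   [M ::= M + R]
M+R+R+R ⇒ R+R+R+R   [M ::= R]
R+R+R+R ⇒ i+R+R+R   [R ::= i]
i+R+R+R ⇒ i+(E)+R+R   [R ::= ( E )]
i+(E)+R+R ⇒ i+(M)+R+R   [E ::= M]
i+(M)+R+R ⇒ i+(R)+R+R   [M ::= R]
i+(R)+R+R ⇒ i+(i)+R+R   [R ::= i]
i+(i)+R+R ⇒ i+(i)+i+R   [R ::= i]
i+(i)+i+R ⇒ i+(i)+i+i   [R ::= i]

E ⇒ M ⇒ M+R ⇒ M+R+R ⇒ M+R+R+R ⇒ R+R+R+R ⇒ i+R+R+R ⇒ i+(E)+R+R ⇒ i+(M)+R+R ⇒ i+(R)+R+R ⇒ i+(i)+R+R ⇒ i+(i)+i+R ⇒ i+(i)+i+i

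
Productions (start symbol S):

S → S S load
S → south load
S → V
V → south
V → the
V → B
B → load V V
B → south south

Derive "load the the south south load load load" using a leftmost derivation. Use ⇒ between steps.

S ⇒ S S load ⇒ V S load ⇒ B S load ⇒ load V V S load ⇒ load the V S load ⇒ load the the S load ⇒ load the the S S load load ⇒ load the the V S load load ⇒ load the the south S load load ⇒ load the the south south load load load

S ⇒ S S load   [S → S S load]
S S load ⇒ V S load   [S → V]
V S load ⇒ B S load   [V → B]
B S load ⇒ load V V S load   [B → load V V]
load V V S load ⇒ load the V S load   [V → the]
load the V S load ⇒ load the the S load   [V → the]
load the the S load ⇒ load the the S S load load   [S → S S load]
load the the S S load load ⇒ load the the V S load load   [S → V]
load the the V S load load ⇒ load the the south S load load   [V → south]
load the the south S load load ⇒ load the the south south load load load   [S → south load]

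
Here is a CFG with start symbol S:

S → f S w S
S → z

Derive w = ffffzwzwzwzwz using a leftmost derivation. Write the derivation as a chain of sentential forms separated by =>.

S => fSwS => ffSwSwS => fffSwSwSwS => ffffSwSwSwSwS => ffffzwSwSwSwS => ffffzwzwSwSwS => ffffzwzwzwSwS => ffffzwzwzwzwS => ffffzwzwzwzwz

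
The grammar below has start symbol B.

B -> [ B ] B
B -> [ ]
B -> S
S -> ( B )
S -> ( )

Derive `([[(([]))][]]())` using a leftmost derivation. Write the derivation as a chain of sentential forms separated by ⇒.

B ⇒ S ⇒ (B) ⇒ ([B]B) ⇒ ([[B]B]B) ⇒ ([[S]B]B) ⇒ ([[(B)]B]B) ⇒ ([[(S)]B]B) ⇒ ([[((B))]B]B) ⇒ ([[(([]))]B]B) ⇒ ([[(([]))][]]B) ⇒ ([[(([]))][]]S) ⇒ ([[(([]))][]]())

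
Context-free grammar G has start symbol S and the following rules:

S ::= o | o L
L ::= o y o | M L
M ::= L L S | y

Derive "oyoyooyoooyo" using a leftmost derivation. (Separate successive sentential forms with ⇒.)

S ⇒ oL ⇒ oML ⇒ oLLSL ⇒ oMLLSL ⇒ oyLLSL ⇒ oyoyoLSL ⇒ oyoyooyoSL ⇒ oyoyooyooL ⇒ oyoyooyoooyo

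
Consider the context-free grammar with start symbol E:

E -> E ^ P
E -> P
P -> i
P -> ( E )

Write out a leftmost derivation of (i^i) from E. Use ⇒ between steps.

E ⇒ P ⇒ (E) ⇒ (E^P) ⇒ (P^P) ⇒ (i^P) ⇒ (i^i)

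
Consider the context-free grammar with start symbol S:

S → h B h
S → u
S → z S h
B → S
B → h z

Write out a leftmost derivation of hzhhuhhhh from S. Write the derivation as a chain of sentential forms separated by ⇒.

S ⇒ hBh ⇒ hSh ⇒ hzShh ⇒ hzhBhhh ⇒ hzhShhh ⇒ hzhhBhhhh ⇒ hzhhShhhh ⇒ hzhhuhhhh

S ⇒ hBh   [S → h B h]
hBh ⇒ hSh   [B → S]
hSh ⇒ hzShh   [S → z S h]
hzShh ⇒ hzhBhhh   [S → h B h]
hzhBhhh ⇒ hzhShhh   [B → S]
hzhShhh ⇒ hzhhBhhhh   [S → h B h]
hzhhBhhhh ⇒ hzhhShhhh   [B → S]
hzhhShhhh ⇒ hzhhuhhhh   [S → u]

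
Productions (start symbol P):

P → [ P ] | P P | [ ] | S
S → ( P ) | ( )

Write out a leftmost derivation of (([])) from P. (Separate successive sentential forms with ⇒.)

P ⇒ S ⇒ (P) ⇒ (S) ⇒ ((P)) ⇒ (([]))

P ⇒ S   [P → S]
S ⇒ (P)   [S → ( P )]
(P) ⇒ (S)   [P → S]
(S) ⇒ ((P))   [S → ( P )]
((P)) ⇒ (([]))   [P → [ ]]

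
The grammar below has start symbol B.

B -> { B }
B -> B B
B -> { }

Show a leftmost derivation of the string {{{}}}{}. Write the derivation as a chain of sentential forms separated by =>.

B => BB   [B -> B B]
BB => {B}B   [B -> { B }]
{B}B => {{B}}B   [B -> { B }]
{{B}}B => {{{}}}B   [B -> { }]
{{{}}}B => {{{}}}{}   [B -> { }]

B => BB => {B}B => {{B}}B => {{{}}}B => {{{}}}{}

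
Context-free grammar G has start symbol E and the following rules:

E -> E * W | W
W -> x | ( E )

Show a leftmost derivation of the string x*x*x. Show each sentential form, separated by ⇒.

E ⇒ E*W ⇒ E*W*W ⇒ W*W*W ⇒ x*W*W ⇒ x*x*W ⇒ x*x*x

E ⇒ E*W   [E -> E * W]
E*W ⇒ E*W*W   [E -> E * W]
E*W*W ⇒ W*W*W   [E -> W]
W*W*W ⇒ x*W*W   [W -> x]
x*W*W ⇒ x*x*W   [W -> x]
x*x*W ⇒ x*x*x   [W -> x]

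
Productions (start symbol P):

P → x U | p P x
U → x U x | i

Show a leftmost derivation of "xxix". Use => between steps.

P => xU   [P → x U]
xU => xxUx   [U → x U x]
xxUx => xxix   [U → i]

P => xU => xxUx => xxix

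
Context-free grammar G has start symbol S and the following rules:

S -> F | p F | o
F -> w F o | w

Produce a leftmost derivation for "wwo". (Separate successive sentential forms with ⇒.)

S⇒F⇒wFo⇒wwo

S ⇒ F   [S -> F]
F ⇒ wFo   [F -> w F o]
wFo ⇒ wwo   [F -> w]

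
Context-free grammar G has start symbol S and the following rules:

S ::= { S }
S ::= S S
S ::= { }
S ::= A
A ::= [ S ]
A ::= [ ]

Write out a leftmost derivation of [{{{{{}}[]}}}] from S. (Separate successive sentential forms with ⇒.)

S⇒A⇒[S]⇒[{S}]⇒[{{S}}]⇒[{{{S}}}]⇒[{{{SS}}}]⇒[{{{{S}S}}}]⇒[{{{{{}}S}}}]⇒[{{{{{}}A}}}]⇒[{{{{{}}[]}}}]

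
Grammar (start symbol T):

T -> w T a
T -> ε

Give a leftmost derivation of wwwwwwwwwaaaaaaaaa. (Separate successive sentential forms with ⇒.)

T ⇒ wTa ⇒ wwTaa ⇒ wwwTaaa ⇒ wwwwTaaaa ⇒ wwwwwTaaaaa ⇒ wwwwwwTaaaaaa ⇒ wwwwwwwTaaaaaaa ⇒ wwwwwwwwTaaaaaaaa ⇒ wwwwwwwwwTaaaaaaaaa ⇒ wwwwwwwwwaaaaaaaaa

T ⇒ wTa   [T -> w T a]
wTa ⇒ wwTaa   [T -> w T a]
wwTaa ⇒ wwwTaaa   [T -> w T a]
wwwTaaa ⇒ wwwwTaaaa   [T -> w T a]
wwwwTaaaa ⇒ wwwwwTaaaaa   [T -> w T a]
wwwwwTaaaaa ⇒ wwwwwwTaaaaaa   [T -> w T a]
wwwwwwTaaaaaa ⇒ wwwwwwwTaaaaaaa   [T -> w T a]
wwwwwwwTaaaaaaa ⇒ wwwwwwwwTaaaaaaaa   [T -> w T a]
wwwwwwwwTaaaaaaaa ⇒ wwwwwwwwwTaaaaaaaaa   [T -> w T a]
wwwwwwwwwTaaaaaaaaa ⇒ wwwwwwwwwaaaaaaaaa   [T -> ε]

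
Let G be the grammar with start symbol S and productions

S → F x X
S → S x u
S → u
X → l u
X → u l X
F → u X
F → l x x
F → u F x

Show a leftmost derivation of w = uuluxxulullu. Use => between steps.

S => FxX   [S → F x X]
FxX => uFxxX   [F → u F x]
uFxxX => uuXxxX   [F → u X]
uuXxxX => uuluxxX   [X → l u]
uuluxxX => uuluxxulX   [X → u l X]
uuluxxulX => uuluxxululX   [X → u l X]
uuluxxululX => uuluxxulullu   [X → l u]

S=>FxX=>uFxxX=>uuXxxX=>uuluxxX=>uuluxxulX=>uuluxxululX=>uuluxxulullu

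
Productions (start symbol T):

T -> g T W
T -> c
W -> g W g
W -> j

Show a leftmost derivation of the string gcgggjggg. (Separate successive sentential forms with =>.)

T => gTW => gcW => gcgWg => gcggWgg => gcgggWggg => gcgggjggg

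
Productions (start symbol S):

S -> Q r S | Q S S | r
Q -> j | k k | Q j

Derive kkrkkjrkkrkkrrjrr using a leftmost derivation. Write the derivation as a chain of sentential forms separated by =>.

S => QrS => kkrS => kkrQSS => kkrkkSS => kkrkkQrSS => kkrkkjrSS => kkrkkjrQrSS => kkrkkjrkkrSS => kkrkkjrkkrQrSS => kkrkkjrkkrkkrSS => kkrkkjrkkrkkrrS => kkrkkjrkkrkkrrQrS => kkrkkjrkkrkkrrjrS => kkrkkjrkkrkkrrjrr

S => QrS   [S -> Q r S]
QrS => kkrS   [Q -> k k]
kkrS => kkrQSS   [S -> Q S S]
kkrQSS => kkrkkSS   [Q -> k k]
kkrkkSS => kkrkkQrSS   [S -> Q r S]
kkrkkQrSS => kkrkkjrSS   [Q -> j]
kkrkkjrSS => kkrkkjrQrSS   [S -> Q r S]
kkrkkjrQrSS => kkrkkjrkkrSS   [Q -> k k]
kkrkkjrkkrSS => kkrkkjrkkrQrSS   [S -> Q r S]
kkrkkjrkkrQrSS => kkrkkjrkkrkkrSS   [Q -> k k]
kkrkkjrkkrkkrSS => kkrkkjrkkrkkrrS   [S -> r]
kkrkkjrkkrkkrrS => kkrkkjrkkrkkrrQrS   [S -> Q r S]
kkrkkjrkkrkkrrQrS => kkrkkjrkkrkkrrjrS   [Q -> j]
kkrkkjrkkrkkrrjrS => kkrkkjrkkrkkrrjrr   [S -> r]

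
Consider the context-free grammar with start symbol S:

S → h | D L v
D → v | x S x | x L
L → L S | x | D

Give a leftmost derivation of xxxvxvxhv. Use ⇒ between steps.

S⇒DLv⇒xLLv⇒xxLv⇒xxLSv⇒xxDSv⇒xxxSxSv⇒xxxDLvxSv⇒xxxvLvxSv⇒xxxvxvxSv⇒xxxvxvxhv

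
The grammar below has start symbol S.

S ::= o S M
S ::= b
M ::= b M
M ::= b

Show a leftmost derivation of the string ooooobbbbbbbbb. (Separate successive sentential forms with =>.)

S => oSM   [S ::= o S M]
oSM => ooSMM   [S ::= o S M]
ooSMM => oooSMMM   [S ::= o S M]
oooSMMM => ooooSMMMM   [S ::= o S M]
ooooSMMMM => oooooSMMMMM   [S ::= o S M]
oooooSMMMMM => ooooobMMMMM   [S ::= b]
ooooobMMMMM => ooooobbMMMMM   [M ::= b M]
ooooobbMMMMM => ooooobbbMMMM   [M ::= b]
ooooobbbMMMM => ooooobbbbMMMM   [M ::= b M]
ooooobbbbMMMM => ooooobbbbbMMMM   [M ::= b M]
ooooobbbbbMMMM => ooooobbbbbbMMM   [M ::= b]
ooooobbbbbbMMM => ooooobbbbbbbMM   [M ::= b]
ooooobbbbbbbMM => ooooobbbbbbbbM   [M ::= b]
ooooobbbbbbbbM => ooooobbbbbbbbb   [M ::= b]

S=>oSM=>ooSMM=>oooSMMM=>ooooSMMMM=>oooooSMMMMM=>ooooobMMMMM=>ooooobbMMMMM=>ooooobbbMMMM=>ooooobbbbMMMM=>ooooobbbbbMMMM=>ooooobbbbbbMMM=>ooooobbbbbbbMM=>ooooobbbbbbbbM=>ooooobbbbbbbbb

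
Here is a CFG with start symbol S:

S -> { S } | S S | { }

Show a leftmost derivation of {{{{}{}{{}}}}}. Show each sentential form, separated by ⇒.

S⇒{S}⇒{{S}}⇒{{{S}}}⇒{{{SS}}}⇒{{{SSS}}}⇒{{{{}SS}}}⇒{{{{}{}S}}}⇒{{{{}{}{S}}}}⇒{{{{}{}{{}}}}}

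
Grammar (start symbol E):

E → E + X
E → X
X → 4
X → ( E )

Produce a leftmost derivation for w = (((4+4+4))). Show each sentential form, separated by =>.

E => X => (E) => (X) => ((E)) => ((X)) => (((E))) => (((E+X))) => (((E+X+X))) => (((X+X+X))) => (((4+X+X))) => (((4+4+X))) => (((4+4+4)))

E => X   [E → X]
X => (E)   [X → ( E )]
(E) => (X)   [E → X]
(X) => ((E))   [X → ( E )]
((E)) => ((X))   [E → X]
((X)) => (((E)))   [X → ( E )]
(((E))) => (((E+X)))   [E → E + X]
(((E+X))) => (((E+X+X)))   [E → E + X]
(((E+X+X))) => (((X+X+X)))   [E → X]
(((X+X+X))) => (((4+X+X)))   [X → 4]
(((4+X+X))) => (((4+4+X)))   [X → 4]
(((4+4+X))) => (((4+4+4)))   [X → 4]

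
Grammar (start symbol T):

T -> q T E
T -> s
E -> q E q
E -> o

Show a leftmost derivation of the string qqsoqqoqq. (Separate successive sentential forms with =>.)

T => qTE   [T -> q T E]
qTE => qqTEE   [T -> q T E]
qqTEE => qqsEE   [T -> s]
qqsEE => qqsoE   [E -> o]
qqsoE => qqsoqEq   [E -> q E q]
qqsoqEq => qqsoqqEqq   [E -> q E q]
qqsoqqEqq => qqsoqqoqq   [E -> o]

T => qTE => qqTEE => qqsEE => qqsoE => qqsoqEq => qqsoqqEqq => qqsoqqoqq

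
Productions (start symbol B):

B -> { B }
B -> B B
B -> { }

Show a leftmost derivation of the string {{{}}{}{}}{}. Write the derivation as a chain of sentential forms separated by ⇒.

B⇒BB⇒{B}B⇒{BB}B⇒{BBB}B⇒{{B}BB}B⇒{{{}}BB}B⇒{{{}}{}B}B⇒{{{}}{}{}}B⇒{{{}}{}{}}{}

B ⇒ BB   [B -> B B]
BB ⇒ {B}B   [B -> { B }]
{B}B ⇒ {BB}B   [B -> B B]
{BB}B ⇒ {BBB}B   [B -> B B]
{BBB}B ⇒ {{B}BB}B   [B -> { B }]
{{B}BB}B ⇒ {{{}}BB}B   [B -> { }]
{{{}}BB}B ⇒ {{{}}{}B}B   [B -> { }]
{{{}}{}B}B ⇒ {{{}}{}{}}B   [B -> { }]
{{{}}{}{}}B ⇒ {{{}}{}{}}{}   [B -> { }]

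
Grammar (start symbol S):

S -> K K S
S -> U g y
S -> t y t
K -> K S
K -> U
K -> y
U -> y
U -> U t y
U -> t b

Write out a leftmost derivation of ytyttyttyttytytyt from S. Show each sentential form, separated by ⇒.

S ⇒ KKS   [S -> K K S]
KKS ⇒ KSKS   [K -> K S]
KSKS ⇒ KSSKS   [K -> K S]
KSSKS ⇒ KSSSKS   [K -> K S]
KSSSKS ⇒ KSSSSKS   [K -> K S]
KSSSSKS ⇒ ySSSSKS   [K -> y]
ySSSSKS ⇒ ytytSSSKS   [S -> t y t]
ytytSSSKS ⇒ ytyttytSSKS   [S -> t y t]
ytyttytSSKS ⇒ ytyttyttytSKS   [S -> t y t]
ytyttyttytSKS ⇒ ytyttyttyttytKS   [S -> t y t]
ytyttyttyttytKS ⇒ ytyttyttyttytyS   [K -> y]
ytyttyttyttytyS ⇒ ytyttyttyttytytyt   [S -> t y t]

S ⇒ KKS ⇒ KSKS ⇒ KSSKS ⇒ KSSSKS ⇒ KSSSSKS ⇒ ySSSSKS ⇒ ytytSSSKS ⇒ ytyttytSSKS ⇒ ytyttyttytSKS ⇒ ytyttyttyttytKS ⇒ ytyttyttyttytyS ⇒ ytyttyttyttytytyt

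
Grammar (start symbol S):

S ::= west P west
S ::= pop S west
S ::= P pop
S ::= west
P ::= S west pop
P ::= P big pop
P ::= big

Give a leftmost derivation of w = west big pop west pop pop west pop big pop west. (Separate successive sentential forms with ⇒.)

S ⇒ west P west ⇒ west P big pop west ⇒ west S west pop big pop west ⇒ west P pop west pop big pop west ⇒ west S west pop pop west pop big pop west ⇒ west P pop west pop pop west pop big pop west ⇒ west big pop west pop pop west pop big pop west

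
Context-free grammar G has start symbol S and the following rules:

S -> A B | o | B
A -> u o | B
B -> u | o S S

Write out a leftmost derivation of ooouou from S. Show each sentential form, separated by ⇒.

S ⇒ AB ⇒ BB ⇒ oSSB ⇒ ooSB ⇒ ooBB ⇒ oooSSB ⇒ oooBSB ⇒ ooouSB ⇒ ooouoB ⇒ ooouou

S ⇒ AB   [S -> A B]
AB ⇒ BB   [A -> B]
BB ⇒ oSSB   [B -> o S S]
oSSB ⇒ ooSB   [S -> o]
ooSB ⇒ ooBB   [S -> B]
ooBB ⇒ oooSSB   [B -> o S S]
oooSSB ⇒ oooBSB   [S -> B]
oooBSB ⇒ ooouSB   [B -> u]
ooouSB ⇒ ooouoB   [S -> o]
ooouoB ⇒ ooouou   [B -> u]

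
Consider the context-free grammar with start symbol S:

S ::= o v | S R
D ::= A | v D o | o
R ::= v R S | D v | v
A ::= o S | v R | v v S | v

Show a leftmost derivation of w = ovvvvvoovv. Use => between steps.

S => SR => SRR => SRRR => ovRRR => ovDvRR => ovAvRR => ovvRvRR => ovvvvRR => ovvvvDvR => ovvvvvDovR => ovvvvvoovR => ovvvvvoovv

S => SR   [S ::= S R]
SR => SRR   [S ::= S R]
SRR => SRRR   [S ::= S R]
SRRR => ovRRR   [S ::= o v]
ovRRR => ovDvRR   [R ::= D v]
ovDvRR => ovAvRR   [D ::= A]
ovAvRR => ovvRvRR   [A ::= v R]
ovvRvRR => ovvvvRR   [R ::= v]
ovvvvRR => ovvvvDvR   [R ::= D v]
ovvvvDvR => ovvvvvDovR   [D ::= v D o]
ovvvvvDovR => ovvvvvoovR   [D ::= o]
ovvvvvoovR => ovvvvvoovv   [R ::= v]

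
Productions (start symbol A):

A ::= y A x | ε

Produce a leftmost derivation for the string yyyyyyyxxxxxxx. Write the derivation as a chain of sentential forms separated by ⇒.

A ⇒ yAx ⇒ yyAxx ⇒ yyyAxxx ⇒ yyyyAxxxx ⇒ yyyyyAxxxxx ⇒ yyyyyyAxxxxxx ⇒ yyyyyyyAxxxxxxx ⇒ yyyyyyyxxxxxxx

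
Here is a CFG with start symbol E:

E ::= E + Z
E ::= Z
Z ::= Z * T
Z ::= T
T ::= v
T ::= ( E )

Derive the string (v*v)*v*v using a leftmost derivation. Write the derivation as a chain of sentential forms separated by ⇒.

E ⇒ Z ⇒ Z*T ⇒ Z*T*T ⇒ T*T*T ⇒ (E)*T*T ⇒ (Z)*T*T ⇒ (Z*T)*T*T ⇒ (T*T)*T*T ⇒ (v*T)*T*T ⇒ (v*v)*T*T ⇒ (v*v)*v*T ⇒ (v*v)*v*v

E ⇒ Z   [E ::= Z]
Z ⇒ Z*T   [Z ::= Z * T]
Z*T ⇒ Z*T*T   [Z ::= Z * T]
Z*T*T ⇒ T*T*T   [Z ::= T]
T*T*T ⇒ (E)*T*T   [T ::= ( E )]
(E)*T*T ⇒ (Z)*T*T   [E ::= Z]
(Z)*T*T ⇒ (Z*T)*T*T   [Z ::= Z * T]
(Z*T)*T*T ⇒ (T*T)*T*T   [Z ::= T]
(T*T)*T*T ⇒ (v*T)*T*T   [T ::= v]
(v*T)*T*T ⇒ (v*v)*T*T   [T ::= v]
(v*v)*T*T ⇒ (v*v)*v*T   [T ::= v]
(v*v)*v*T ⇒ (v*v)*v*v   [T ::= v]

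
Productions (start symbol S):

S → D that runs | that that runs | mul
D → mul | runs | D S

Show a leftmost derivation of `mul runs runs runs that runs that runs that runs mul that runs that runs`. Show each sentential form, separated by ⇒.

S ⇒ D that runs   [S → D that runs]
D that runs ⇒ D S that runs   [D → D S]
D S that runs ⇒ D S S that runs   [D → D S]
D S S that runs ⇒ mul S S that runs   [D → mul]
mul S S that runs ⇒ mul D that runs S that runs   [S → D that runs]
mul D that runs S that runs ⇒ mul D S that runs S that runs   [D → D S]
mul D S that runs S that runs ⇒ mul runs S that runs S that runs   [D → runs]
mul runs S that runs S that runs ⇒ mul runs D that runs that runs S that runs   [S → D that runs]
mul runs D that runs that runs S that runs ⇒ mul runs D S that runs that runs S that runs   [D → D S]
mul runs D S that runs that runs S that runs ⇒ mul runs runs S that runs that runs S that runs   [D → runs]
mul runs runs S that runs that runs S that runs ⇒ mul runs runs D that runs that runs that runs S that runs   [S → D that runs]
mul runs runs D that runs that runs that runs S that runs ⇒ mul runs runs runs that runs that runs that runs S that runs   [D → runs]
mul runs runs runs that runs that runs that runs S that runs ⇒ mul runs runs runs that runs that runs that runs D that runs that runs   [S → D that runs]
mul runs runs runs that runs that runs that runs D that runs that runs ⇒ mul runs runs runs that runs that runs that runs mul that runs that runs   [D → mul]

S ⇒ D that runs ⇒ D S that runs ⇒ D S S that runs ⇒ mul S S that runs ⇒ mul D that runs S that runs ⇒ mul D S that runs S that runs ⇒ mul runs S that runs S that runs ⇒ mul runs D that runs that runs S that runs ⇒ mul runs D S that runs that runs S that runs ⇒ mul runs runs S that runs that runs S that runs ⇒ mul runs runs D that runs that runs that runs S that runs ⇒ mul runs runs runs that runs that runs that runs S that runs ⇒ mul runs runs runs that runs that runs that runs D that runs that runs ⇒ mul runs runs runs that runs that runs that runs mul that runs that runs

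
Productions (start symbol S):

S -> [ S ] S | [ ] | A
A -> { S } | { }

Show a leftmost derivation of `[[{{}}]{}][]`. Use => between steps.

S => [S]S   [S -> [ S ] S]
[S]S => [[S]S]S   [S -> [ S ] S]
[[S]S]S => [[A]S]S   [S -> A]
[[A]S]S => [[{S}]S]S   [A -> { S }]
[[{S}]S]S => [[{A}]S]S   [S -> A]
[[{A}]S]S => [[{{}}]S]S   [A -> { }]
[[{{}}]S]S => [[{{}}]A]S   [S -> A]
[[{{}}]A]S => [[{{}}]{}]S   [A -> { }]
[[{{}}]{}]S => [[{{}}]{}][]   [S -> [ ]]

S => [S]S => [[S]S]S => [[A]S]S => [[{S}]S]S => [[{A}]S]S => [[{{}}]S]S => [[{{}}]A]S => [[{{}}]{}]S => [[{{}}]{}][]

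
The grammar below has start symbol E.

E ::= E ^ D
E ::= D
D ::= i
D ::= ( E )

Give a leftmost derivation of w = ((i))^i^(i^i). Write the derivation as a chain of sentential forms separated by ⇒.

E ⇒ E^D   [E ::= E ^ D]
E^D ⇒ E^D^D   [E ::= E ^ D]
E^D^D ⇒ D^D^D   [E ::= D]
D^D^D ⇒ (E)^D^D   [D ::= ( E )]
(E)^D^D ⇒ (D)^D^D   [E ::= D]
(D)^D^D ⇒ ((E))^D^D   [D ::= ( E )]
((E))^D^D ⇒ ((D))^D^D   [E ::= D]
((D))^D^D ⇒ ((i))^D^D   [D ::= i]
((i))^D^D ⇒ ((i))^i^D   [D ::= i]
((i))^i^D ⇒ ((i))^i^(E)   [D ::= ( E )]
((i))^i^(E) ⇒ ((i))^i^(E^D)   [E ::= E ^ D]
((i))^i^(E^D) ⇒ ((i))^i^(D^D)   [E ::= D]
((i))^i^(D^D) ⇒ ((i))^i^(i^D)   [D ::= i]
((i))^i^(i^D) ⇒ ((i))^i^(i^i)   [D ::= i]

E ⇒ E^D ⇒ E^D^D ⇒ D^D^D ⇒ (E)^D^D ⇒ (D)^D^D ⇒ ((E))^D^D ⇒ ((D))^D^D ⇒ ((i))^D^D ⇒ ((i))^i^D ⇒ ((i))^i^(E) ⇒ ((i))^i^(E^D) ⇒ ((i))^i^(D^D) ⇒ ((i))^i^(i^D) ⇒ ((i))^i^(i^i)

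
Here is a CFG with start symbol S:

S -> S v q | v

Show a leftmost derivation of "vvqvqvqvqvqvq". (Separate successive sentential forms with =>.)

S => Svq   [S -> S v q]
Svq => Svqvq   [S -> S v q]
Svqvq => Svqvqvq   [S -> S v q]
Svqvqvq => Svqvqvqvq   [S -> S v q]
Svqvqvqvq => Svqvqvqvqvq   [S -> S v q]
Svqvqvqvqvq => Svqvqvqvqvqvq   [S -> S v q]
Svqvqvqvqvqvq => vvqvqvqvqvqvq   [S -> v]

S => Svq => Svqvq => Svqvqvq => Svqvqvqvq => Svqvqvqvqvq => Svqvqvqvqvqvq => vvqvqvqvqvqvq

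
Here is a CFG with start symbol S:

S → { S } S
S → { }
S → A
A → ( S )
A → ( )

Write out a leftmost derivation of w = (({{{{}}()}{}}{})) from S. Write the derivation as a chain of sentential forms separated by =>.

S=>A=>(S)=>(A)=>((S))=>(({S}S))=>(({{S}S}S))=>(({{{S}S}S}S))=>(({{{{}}S}S}S))=>(({{{{}}A}S}S))=>(({{{{}}()}S}S))=>(({{{{}}()}{}}S))=>(({{{{}}()}{}}{}))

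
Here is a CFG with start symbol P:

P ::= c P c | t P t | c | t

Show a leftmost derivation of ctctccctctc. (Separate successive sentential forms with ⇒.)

P⇒cPc⇒ctPtc⇒ctcPctc⇒ctctPtctc⇒ctctcPctctc⇒ctctccctctc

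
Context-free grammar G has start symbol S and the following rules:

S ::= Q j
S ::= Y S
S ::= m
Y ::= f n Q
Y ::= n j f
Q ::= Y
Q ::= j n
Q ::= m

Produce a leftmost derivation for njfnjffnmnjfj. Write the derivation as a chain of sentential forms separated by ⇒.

S⇒YS⇒njfS⇒njfYS⇒njfnjfS⇒njfnjfYS⇒njfnjffnQS⇒njfnjffnmS⇒njfnjffnmQj⇒njfnjffnmYj⇒njfnjffnmnjfj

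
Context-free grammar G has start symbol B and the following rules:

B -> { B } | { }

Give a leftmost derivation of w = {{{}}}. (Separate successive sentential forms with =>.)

B => {B} => {{B}} => {{{}}}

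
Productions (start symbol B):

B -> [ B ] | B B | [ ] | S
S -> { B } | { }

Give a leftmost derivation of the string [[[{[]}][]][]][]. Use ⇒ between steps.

B ⇒ BB   [B -> B B]
BB ⇒ [B]B   [B -> [ B ]]
[B]B ⇒ [BB]B   [B -> B B]
[BB]B ⇒ [[B]B]B   [B -> [ B ]]
[[B]B]B ⇒ [[BB]B]B   [B -> B B]
[[BB]B]B ⇒ [[[B]B]B]B   [B -> [ B ]]
[[[B]B]B]B ⇒ [[[S]B]B]B   [B -> S]
[[[S]B]B]B ⇒ [[[{B}]B]B]B   [S -> { B }]
[[[{B}]B]B]B ⇒ [[[{[]}]B]B]B   [B -> [ ]]
[[[{[]}]B]B]B ⇒ [[[{[]}][]]B]B   [B -> [ ]]
[[[{[]}][]]B]B ⇒ [[[{[]}][]][]]B   [B -> [ ]]
[[[{[]}][]][]]B ⇒ [[[{[]}][]][]][]   [B -> [ ]]

B ⇒ BB ⇒ [B]B ⇒ [BB]B ⇒ [[B]B]B ⇒ [[BB]B]B ⇒ [[[B]B]B]B ⇒ [[[S]B]B]B ⇒ [[[{B}]B]B]B ⇒ [[[{[]}]B]B]B ⇒ [[[{[]}][]]B]B ⇒ [[[{[]}][]][]]B ⇒ [[[{[]}][]][]][]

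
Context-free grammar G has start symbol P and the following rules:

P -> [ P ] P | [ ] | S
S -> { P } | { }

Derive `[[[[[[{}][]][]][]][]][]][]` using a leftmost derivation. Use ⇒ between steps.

P ⇒ [P]P   [P -> [ P ] P]
[P]P ⇒ [[P]P]P   [P -> [ P ] P]
[[P]P]P ⇒ [[[P]P]P]P   [P -> [ P ] P]
[[[P]P]P]P ⇒ [[[[P]P]P]P]P   [P -> [ P ] P]
[[[[P]P]P]P]P ⇒ [[[[[P]P]P]P]P]P   [P -> [ P ] P]
[[[[[P]P]P]P]P]P ⇒ [[[[[[P]P]P]P]P]P]P   [P -> [ P ] P]
[[[[[[P]P]P]P]P]P]P ⇒ [[[[[[S]P]P]P]P]P]P   [P -> S]
[[[[[[S]P]P]P]P]P]P ⇒ [[[[[[{}]P]P]P]P]P]P   [S -> { }]
[[[[[[{}]P]P]P]P]P]P ⇒ [[[[[[{}][]]P]P]P]P]P   [P -> [ ]]
[[[[[[{}][]]P]P]P]P]P ⇒ [[[[[[{}][]][]]P]P]P]P   [P -> [ ]]
[[[[[[{}][]][]]P]P]P]P ⇒ [[[[[[{}][]][]][]]P]P]P   [P -> [ ]]
[[[[[[{}][]][]][]]P]P]P ⇒ [[[[[[{}][]][]][]][]]P]P   [P -> [ ]]
[[[[[[{}][]][]][]][]]P]P ⇒ [[[[[[{}][]][]][]][]][]]P   [P -> [ ]]
[[[[[[{}][]][]][]][]][]]P ⇒ [[[[[[{}][]][]][]][]][]][]   [P -> [ ]]

P ⇒ [P]P ⇒ [[P]P]P ⇒ [[[P]P]P]P ⇒ [[[[P]P]P]P]P ⇒ [[[[[P]P]P]P]P]P ⇒ [[[[[[P]P]P]P]P]P]P ⇒ [[[[[[S]P]P]P]P]P]P ⇒ [[[[[[{}]P]P]P]P]P]P ⇒ [[[[[[{}][]]P]P]P]P]P ⇒ [[[[[[{}][]][]]P]P]P]P ⇒ [[[[[[{}][]][]][]]P]P]P ⇒ [[[[[[{}][]][]][]][]]P]P ⇒ [[[[[[{}][]][]][]][]][]]P ⇒ [[[[[[{}][]][]][]][]][]][]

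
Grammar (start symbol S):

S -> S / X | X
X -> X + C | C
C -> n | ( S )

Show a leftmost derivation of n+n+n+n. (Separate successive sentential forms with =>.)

S => X   [S -> X]
X => X+C   [X -> X + C]
X+C => X+C+C   [X -> X + C]
X+C+C => X+C+C+C   [X -> X + C]
X+C+C+C => C+C+C+C   [X -> C]
C+C+C+C => n+C+C+C   [C -> n]
n+C+C+C => n+n+C+C   [C -> n]
n+n+C+C => n+n+n+C   [C -> n]
n+n+n+C => n+n+n+n   [C -> n]

S=>X=>X+C=>X+C+C=>X+C+C+C=>C+C+C+C=>n+C+C+C=>n+n+C+C=>n+n+n+C=>n+n+n+n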